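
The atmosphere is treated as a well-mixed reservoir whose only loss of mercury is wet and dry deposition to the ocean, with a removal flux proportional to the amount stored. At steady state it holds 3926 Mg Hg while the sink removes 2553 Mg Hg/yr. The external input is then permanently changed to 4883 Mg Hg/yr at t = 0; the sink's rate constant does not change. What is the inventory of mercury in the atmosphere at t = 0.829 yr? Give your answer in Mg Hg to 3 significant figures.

The sink rate constant is k = F₀/M₀ = 2553/3926 = 0.6503 yr⁻¹.
Solving dM/dt = F₁ − kM with M(0) = M₀ gives M(t) = F₁/k + (M₀ − F₁/k)·e^(−kt).
F₁/k = 4883/0.6503 = 7509.1 Mg Hg; kt = 0.6503 × 0.829 = 0.5391, e^(−kt) = 0.5833.
M(0.829) = 7509.1 + (3926 − 7509.1) × 0.5833 = 7509.1 − 2090 = 5419.1 Mg Hg.

5420 Mg Hg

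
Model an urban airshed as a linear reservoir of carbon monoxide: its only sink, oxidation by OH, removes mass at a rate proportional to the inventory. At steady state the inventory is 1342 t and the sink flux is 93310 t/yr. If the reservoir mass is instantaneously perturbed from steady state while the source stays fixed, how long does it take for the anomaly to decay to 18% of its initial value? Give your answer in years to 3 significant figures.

For a linear reservoir the anomaly decays as exp(−t/τ) with τ = M/F = 1342/93310 = 0.01438 yr.
exp(−t/τ) = 0.18 ⇒ t = −τ ln(0.18) = 0.01438 × 1.715 = 0.02466 yr.

0.0247 yr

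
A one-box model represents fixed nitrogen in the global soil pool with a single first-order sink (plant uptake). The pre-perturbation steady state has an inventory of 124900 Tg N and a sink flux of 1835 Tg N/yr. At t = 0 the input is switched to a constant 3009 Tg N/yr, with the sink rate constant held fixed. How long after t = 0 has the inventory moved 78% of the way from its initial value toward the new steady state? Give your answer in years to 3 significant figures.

τ = M₀/F₀ = 124900/1835 = 68.07 yr.
The remaining gap fraction is e^(−t/τ); 78% covered ⇒ e^(−t/τ) = 0.220.
t = −τ ln(0.220) = 68.07 × 1.514 = 103.1 yr.

103 yr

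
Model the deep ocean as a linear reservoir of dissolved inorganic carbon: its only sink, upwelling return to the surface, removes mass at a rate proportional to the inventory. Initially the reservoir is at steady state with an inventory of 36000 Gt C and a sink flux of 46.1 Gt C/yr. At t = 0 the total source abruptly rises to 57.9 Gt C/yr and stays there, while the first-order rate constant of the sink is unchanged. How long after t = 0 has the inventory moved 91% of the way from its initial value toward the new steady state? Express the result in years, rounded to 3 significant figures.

1880 yr

τ = M₀/F₀ = 36000/46.1 = 780.9 yr.
The remaining gap fraction is e^(−t/τ); 91% covered ⇒ e^(−t/τ) = 0.0900.
t = −τ ln(0.0900) = 780.9 × 2.408 = 1880 yr.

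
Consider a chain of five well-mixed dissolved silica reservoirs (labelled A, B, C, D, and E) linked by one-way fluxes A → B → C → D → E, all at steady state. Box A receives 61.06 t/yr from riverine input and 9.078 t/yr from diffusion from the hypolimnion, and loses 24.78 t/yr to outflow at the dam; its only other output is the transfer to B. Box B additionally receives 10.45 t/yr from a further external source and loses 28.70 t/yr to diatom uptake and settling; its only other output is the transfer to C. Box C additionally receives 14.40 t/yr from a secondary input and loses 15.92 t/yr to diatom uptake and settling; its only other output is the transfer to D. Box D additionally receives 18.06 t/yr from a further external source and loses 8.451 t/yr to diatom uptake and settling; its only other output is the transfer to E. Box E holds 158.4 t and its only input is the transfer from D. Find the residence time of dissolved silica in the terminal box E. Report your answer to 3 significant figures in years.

4.50 yr

Box A: F(A→B) = (61.06 + 9.078) − 24.78 = 45.358 t/yr.
Box B: F(B→C) = (45.358 + 10.45) − 28.70 = 27.108 t/yr.
Box C: F(C→D) = (27.108 + 14.40) − 15.92 = 25.588 t/yr.
Box D: F(D→E) = (25.588 + 18.06) − 8.451 = 35.197 t/yr.
Box E throughput = its input = 35.197 t/yr; τ = 158.4 / 35.197 = 4.500 yr.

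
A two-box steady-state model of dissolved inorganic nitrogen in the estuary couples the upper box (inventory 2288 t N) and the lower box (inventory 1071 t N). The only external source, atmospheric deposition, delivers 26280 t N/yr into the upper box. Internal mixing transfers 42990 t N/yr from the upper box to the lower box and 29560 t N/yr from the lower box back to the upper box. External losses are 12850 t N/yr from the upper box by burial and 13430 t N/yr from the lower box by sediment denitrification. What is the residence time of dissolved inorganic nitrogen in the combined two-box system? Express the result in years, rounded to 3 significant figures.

Treat the two boxes together as one reservoir: the mixing fluxes between them are internal recycling, so τ = ΣM / Σ(external losses).
M_total = 2288 + 1071 = 3359.0 t N.
ΣF_external_out = 12850 + 13430 = 26280 t N/yr.
τ = M_total / ΣF_ext = 3359.0 / 26280 = 0.1278 yr.

0.128 yr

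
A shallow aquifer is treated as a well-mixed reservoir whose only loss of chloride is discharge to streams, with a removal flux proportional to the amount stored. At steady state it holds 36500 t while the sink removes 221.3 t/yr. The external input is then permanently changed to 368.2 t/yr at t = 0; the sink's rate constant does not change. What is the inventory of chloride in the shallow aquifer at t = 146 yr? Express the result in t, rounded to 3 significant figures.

50700 t

The sink rate constant is k = F₀/M₀ = 221.3/36500 = 0.006063 yr⁻¹.
Solving dM/dt = F₁ − kM with M(0) = M₀ gives M(t) = F₁/k + (M₀ − F₁/k)·e^(−kt).
F₁/k = 368.2/0.006063 = 60729 t; kt = 0.006063 × 146 = 0.8852, e^(−kt) = 0.4126.
M(146) = 60729 + (36500 − 60729) × 0.4126 = 60729 − 9998 = 50731 t.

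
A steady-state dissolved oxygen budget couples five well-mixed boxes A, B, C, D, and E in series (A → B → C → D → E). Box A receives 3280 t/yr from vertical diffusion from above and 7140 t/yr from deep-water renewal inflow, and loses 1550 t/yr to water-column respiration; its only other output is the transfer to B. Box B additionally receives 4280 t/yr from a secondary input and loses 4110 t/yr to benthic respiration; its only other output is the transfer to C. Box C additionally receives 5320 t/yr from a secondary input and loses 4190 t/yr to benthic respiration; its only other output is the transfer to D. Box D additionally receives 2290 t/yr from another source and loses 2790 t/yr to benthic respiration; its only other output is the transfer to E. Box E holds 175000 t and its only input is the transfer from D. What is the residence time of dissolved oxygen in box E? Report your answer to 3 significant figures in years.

Box A: F(A→B) = (3280 + 7140) − 1550 = 8870.0 t/yr.
Box B: F(B→C) = (8870.0 + 4280) − 4110 = 9040.0 t/yr.
Box C: F(C→D) = (9040.0 + 5320) − 4190 = 10170 t/yr.
Box D: F(D→E) = (10170 + 2290) − 2790 = 9670.0 t/yr.
Box E throughput = its input = 9670.0 t/yr; τ = 175000 / 9670.0 = 18.10 yr.

18.1 yr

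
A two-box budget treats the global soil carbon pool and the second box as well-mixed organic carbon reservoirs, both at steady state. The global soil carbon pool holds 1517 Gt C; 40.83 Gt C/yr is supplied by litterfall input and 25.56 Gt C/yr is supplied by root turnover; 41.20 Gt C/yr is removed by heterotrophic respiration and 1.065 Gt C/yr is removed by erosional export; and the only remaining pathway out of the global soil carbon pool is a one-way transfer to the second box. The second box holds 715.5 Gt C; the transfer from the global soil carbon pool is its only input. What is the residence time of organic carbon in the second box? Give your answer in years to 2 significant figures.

Balance the global soil carbon pool: ΣF_in = 40.83 + 25.56 = 66.390 Gt C/yr.
Transfer to the second box = ΣF_in − (41.20 + 1.065) = 24.125 Gt C/yr.
At steady state the output of the second box equals its input, 24.125 Gt C/yr.
τ = M / F = 715.5 / 24.125 = 29.66 yr.

30 yr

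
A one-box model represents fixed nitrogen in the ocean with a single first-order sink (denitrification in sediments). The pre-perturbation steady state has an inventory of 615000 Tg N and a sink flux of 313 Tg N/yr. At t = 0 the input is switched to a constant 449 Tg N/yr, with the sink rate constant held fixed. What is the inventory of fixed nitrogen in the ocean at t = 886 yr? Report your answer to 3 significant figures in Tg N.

712000 Tg N

The sink rate constant is k = F₀/M₀ = 313/615000 = 0.0005089 yr⁻¹.
Solving dM/dt = F₁ − kM with M(0) = M₀ gives M(t) = F₁/k + (M₀ − F₁/k)·e^(−kt).
F₁/k = 449/0.0005089 = 882220 Tg N; kt = 0.0005089 × 886 = 0.4509, e^(−kt) = 0.6370.
M(886) = 882220 + (615000 − 882220) × 0.6370 = 882220 − 170200 = 711990 Tg N.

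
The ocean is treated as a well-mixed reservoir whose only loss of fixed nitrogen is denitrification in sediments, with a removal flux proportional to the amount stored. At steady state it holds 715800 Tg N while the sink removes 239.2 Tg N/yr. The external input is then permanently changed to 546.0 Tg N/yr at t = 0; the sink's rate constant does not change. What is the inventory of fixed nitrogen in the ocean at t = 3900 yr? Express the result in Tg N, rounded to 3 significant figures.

1.38×10^6 Tg N

The sink rate constant is k = F₀/M₀ = 239.2/715800 = 0.0003342 yr⁻¹.
Solving dM/dt = F₁ − kM with M(0) = M₀ gives M(t) = F₁/k + (M₀ − F₁/k)·e^(−kt).
F₁/k = 546.0/0.0003342 = 1.6339×10^6 Tg N; kt = 0.0003342 × 3900 = 1.303, e^(−kt) = 0.2716.
M(3900) = 1.6339×10^6 + (715800 − 1.6339×10^6) × 0.2716 = 1.6339×10^6 − 249400 = 1.3845×10^6 Tg N.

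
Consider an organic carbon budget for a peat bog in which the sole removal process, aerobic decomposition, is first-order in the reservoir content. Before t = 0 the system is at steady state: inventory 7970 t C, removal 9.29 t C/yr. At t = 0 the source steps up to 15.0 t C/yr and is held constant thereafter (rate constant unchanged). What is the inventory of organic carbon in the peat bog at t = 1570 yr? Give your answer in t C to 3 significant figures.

12100 t C

τ = M₀/F₀ = 7970/9.29 = 857.9 yr; rate constant k = 1/τ.
New steady state M_∞ = F₁/k = F₁·τ = 15.0 × 857.9 = 12869 t C.
M(t) = M_∞ + (M₀ − M_∞)·e^(−t/τ); t/τ = 1570/857.9 = 1.830, so e^(−t/τ) = 0.1604.
M(t) = 12869 − 4899 × 0.1604 = 12083 t C.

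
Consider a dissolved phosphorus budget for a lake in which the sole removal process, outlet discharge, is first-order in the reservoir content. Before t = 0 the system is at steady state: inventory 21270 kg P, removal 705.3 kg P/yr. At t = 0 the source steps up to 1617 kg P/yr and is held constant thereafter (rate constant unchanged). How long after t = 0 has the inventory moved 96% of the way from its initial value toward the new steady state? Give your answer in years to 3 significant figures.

τ = M₀/F₀ = 21270/705.3 = 30.16 yr.
The remaining gap fraction is e^(−t/τ); 96% covered ⇒ e^(−t/τ) = 0.0400.
t = −τ ln(0.0400) = 30.16 × 3.219 = 97.07 yr.

97.1 yr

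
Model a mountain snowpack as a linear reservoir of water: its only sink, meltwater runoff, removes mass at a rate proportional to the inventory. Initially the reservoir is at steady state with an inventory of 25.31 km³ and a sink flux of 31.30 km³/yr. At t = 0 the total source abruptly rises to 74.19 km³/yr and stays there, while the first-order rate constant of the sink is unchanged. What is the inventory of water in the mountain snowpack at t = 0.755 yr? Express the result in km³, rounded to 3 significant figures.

The sink rate constant is k = F₀/M₀ = 31.30/25.31 = 1.237 yr⁻¹.
Solving dM/dt = F₁ − kM with M(0) = M₀ gives M(t) = F₁/k + (M₀ − F₁/k)·e^(−kt).
F₁/k = 74.19/1.237 = 59.992 km³; kt = 1.237 × 0.755 = 0.9337, e^(−kt) = 0.3931.
M(0.755) = 59.992 + (25.31 − 59.992) × 0.3931 = 59.992 − 13.63 = 46.358 km³.

46.4 km³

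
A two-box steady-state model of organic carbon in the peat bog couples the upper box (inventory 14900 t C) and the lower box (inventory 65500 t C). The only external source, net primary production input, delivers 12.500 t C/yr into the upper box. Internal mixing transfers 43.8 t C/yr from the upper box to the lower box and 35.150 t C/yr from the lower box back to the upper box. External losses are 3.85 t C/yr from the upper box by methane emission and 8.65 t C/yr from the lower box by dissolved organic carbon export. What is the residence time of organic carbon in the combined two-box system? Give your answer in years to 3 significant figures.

6430 yr

For the system as a whole, the A↔B exchange is internal and contributes nothing to the throughput; only the external sinks remove mass.
M_total = 14900 + 65500 = 80400 t C.
ΣF_external_out = 3.85 + 8.65 = 12.500 t C/yr.
τ = M_total / ΣF_ext = 80400 / 12.500 = 6432 yr.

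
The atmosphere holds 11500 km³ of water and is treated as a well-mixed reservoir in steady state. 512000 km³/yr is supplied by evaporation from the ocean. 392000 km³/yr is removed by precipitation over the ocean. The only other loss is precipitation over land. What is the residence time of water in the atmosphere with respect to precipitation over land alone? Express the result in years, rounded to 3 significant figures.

0.0958 yr

At steady state ΣF_in = ΣF_out.
ΣF_in = 512000 km³/yr.
Precipitation over land flux = ΣF_in − (392000) = 512000 − 392000 = 120000 km³/yr.
τ = M / F = 11500 / 120000 = 0.09583 yr.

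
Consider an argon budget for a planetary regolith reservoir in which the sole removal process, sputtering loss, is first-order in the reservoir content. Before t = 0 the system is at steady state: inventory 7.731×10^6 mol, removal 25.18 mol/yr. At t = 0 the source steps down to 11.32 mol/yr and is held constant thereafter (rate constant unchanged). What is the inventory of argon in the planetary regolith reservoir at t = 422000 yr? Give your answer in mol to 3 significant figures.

τ = M₀/F₀ = 7.731×10^6/25.18 = 307000 yr; rate constant k = 1/τ.
New steady state M_∞ = F₁/k = F₁·τ = 11.32 × 307000 = 3.4756×10^6 mol.
M(t) = M_∞ + (M₀ − M_∞)·e^(−t/τ); t/τ = 422000/307000 = 1.374, so e^(−t/τ) = 0.2530.
M(t) = 3.4756×10^6 + 4.255×10^6 × 0.2530 = 4.5521×10^6 mol.

4.55×10^6 mol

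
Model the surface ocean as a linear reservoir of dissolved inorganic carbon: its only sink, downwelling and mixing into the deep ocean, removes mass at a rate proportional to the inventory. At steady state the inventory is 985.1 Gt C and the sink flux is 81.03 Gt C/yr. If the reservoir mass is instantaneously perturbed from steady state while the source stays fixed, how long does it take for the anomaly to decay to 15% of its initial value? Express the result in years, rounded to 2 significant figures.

23 yr

For a linear reservoir the anomaly decays as exp(−t/τ) with τ = M/F = 985.1/81.03 = 12.16 yr.
exp(−t/τ) = 0.15 ⇒ t = −τ ln(0.15) = 12.16 × 1.897 = 23.06 yr.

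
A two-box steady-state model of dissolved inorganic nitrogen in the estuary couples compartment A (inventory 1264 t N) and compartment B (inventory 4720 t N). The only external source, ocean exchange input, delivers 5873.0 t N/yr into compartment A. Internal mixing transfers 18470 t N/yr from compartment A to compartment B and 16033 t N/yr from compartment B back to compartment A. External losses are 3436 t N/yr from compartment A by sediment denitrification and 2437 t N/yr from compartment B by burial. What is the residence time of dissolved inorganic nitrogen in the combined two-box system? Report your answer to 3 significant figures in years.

Treat the two boxes together as one reservoir: the mixing fluxes between them are internal recycling, so τ = ΣM / Σ(external losses).
M_total = 1264 + 4720 = 5984.0 t N.
ΣF_external_out = 3436 + 2437 = 5873.0 t N/yr.
τ = M_total / ΣF_ext = 5984.0 / 5873.0 = 1.019 yr.

1.02 yr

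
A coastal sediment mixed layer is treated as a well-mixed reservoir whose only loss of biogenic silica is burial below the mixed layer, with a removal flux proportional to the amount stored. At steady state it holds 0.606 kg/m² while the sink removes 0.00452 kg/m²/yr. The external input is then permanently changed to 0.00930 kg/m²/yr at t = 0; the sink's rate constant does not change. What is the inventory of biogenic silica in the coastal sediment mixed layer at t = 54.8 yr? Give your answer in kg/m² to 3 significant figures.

0.821 kg/m²

τ = M₀/F₀ = 0.606/0.00452 = 134.1 yr; rate constant k = 1/τ.
New steady state M_∞ = F₁/k = F₁·τ = 0.00930 × 134.1 = 1.2469 kg/m².
M(t) = M_∞ + (M₀ − M_∞)·e^(−t/τ); t/τ = 54.8/134.1 = 0.4087, so e^(−t/τ) = 0.6645.
M(t) = 1.2469 − 0.6409 × 0.6645 = 0.82102 kg/m².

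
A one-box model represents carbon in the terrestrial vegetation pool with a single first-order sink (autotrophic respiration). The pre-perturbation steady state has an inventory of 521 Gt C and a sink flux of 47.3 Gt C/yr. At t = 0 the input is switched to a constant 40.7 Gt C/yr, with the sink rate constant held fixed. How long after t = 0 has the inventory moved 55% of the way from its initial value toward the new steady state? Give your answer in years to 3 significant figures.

8.80 yr

τ = M₀/F₀ = 521/47.3 = 11.01 yr.
The remaining gap fraction is e^(−t/τ); 55% covered ⇒ e^(−t/τ) = 0.450.
t = −τ ln(0.450) = 11.01 × 0.7985 = 8.795 yr.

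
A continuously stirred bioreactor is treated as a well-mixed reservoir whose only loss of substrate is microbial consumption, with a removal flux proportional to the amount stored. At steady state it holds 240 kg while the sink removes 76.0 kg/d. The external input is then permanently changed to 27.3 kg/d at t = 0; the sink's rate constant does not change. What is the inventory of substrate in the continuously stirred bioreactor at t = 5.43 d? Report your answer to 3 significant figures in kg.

114 kg

The sink rate constant is k = F₀/M₀ = 76.0/240 = 0.3167 d⁻¹.
Solving dM/dt = F₁ − kM with M(0) = M₀ gives M(t) = F₁/k + (M₀ − F₁/k)·e^(−kt).
F₁/k = 27.3/0.3167 = 86.211 kg; kt = 0.3167 × 5.43 = 1.719, e^(−kt) = 0.1792.
M(5.43) = 86.211 + (240 − 86.211) × 0.1792 = 86.211 + 27.55 = 113.76 kg.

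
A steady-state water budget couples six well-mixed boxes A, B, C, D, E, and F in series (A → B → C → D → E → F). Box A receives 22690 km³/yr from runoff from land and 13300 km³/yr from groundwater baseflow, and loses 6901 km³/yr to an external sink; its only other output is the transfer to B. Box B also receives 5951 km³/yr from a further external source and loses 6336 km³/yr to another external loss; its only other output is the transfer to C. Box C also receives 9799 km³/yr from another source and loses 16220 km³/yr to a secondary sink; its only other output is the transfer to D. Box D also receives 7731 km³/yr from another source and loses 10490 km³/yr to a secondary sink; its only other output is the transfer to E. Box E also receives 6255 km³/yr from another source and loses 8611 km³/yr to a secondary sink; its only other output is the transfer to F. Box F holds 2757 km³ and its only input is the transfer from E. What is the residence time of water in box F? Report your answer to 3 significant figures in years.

0.161 yr

Box A: F(A→B) = (22690 + 13300) − 6901 = 29089 km³/yr.
Box B: F(B→C) = (29089 + 5951) − 6336 = 28704 km³/yr.
Box C: F(C→D) = (28704 + 9799) − 16220 = 22283 km³/yr.
Box D: F(D→E) = (22283 + 7731) − 10490 = 19524 km³/yr.
Box E: F(E→F) = (19524 + 6255) − 8611 = 17168 km³/yr.
Box F throughput = its input = 17168 km³/yr; τ = 2757 / 17168 = 0.1606 yr.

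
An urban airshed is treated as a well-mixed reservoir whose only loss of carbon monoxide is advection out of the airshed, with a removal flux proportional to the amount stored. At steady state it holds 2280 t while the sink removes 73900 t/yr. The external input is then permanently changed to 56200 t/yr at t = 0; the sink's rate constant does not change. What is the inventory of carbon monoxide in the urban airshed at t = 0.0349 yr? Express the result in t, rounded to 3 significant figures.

τ = M₀/F₀ = 2280/73900 = 0.03085 yr; rate constant k = 1/τ.
New steady state M_∞ = F₁/k = F₁·τ = 56200 × 0.03085 = 1733.9 t.
M(t) = M_∞ + (M₀ − M_∞)·e^(−t/τ); t/τ = 0.0349/0.03085 = 1.131, so e^(−t/τ) = 0.3226.
M(t) = 1733.9 + 546.1 × 0.3226 = 1910.1 t.

1910 t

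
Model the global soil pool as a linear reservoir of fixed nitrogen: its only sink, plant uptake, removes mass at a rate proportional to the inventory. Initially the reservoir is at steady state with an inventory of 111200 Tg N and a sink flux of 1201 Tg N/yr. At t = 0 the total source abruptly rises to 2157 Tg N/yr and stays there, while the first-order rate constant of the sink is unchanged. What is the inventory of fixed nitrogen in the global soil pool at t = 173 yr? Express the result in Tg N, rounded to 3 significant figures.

186000 Tg N

τ = M₀/F₀ = 111200/1201 = 92.59 yr; rate constant k = 1/τ.
New steady state M_∞ = F₁/k = F₁·τ = 2157 × 92.59 = 199720 Tg N.
M(t) = M_∞ + (M₀ − M_∞)·e^(−t/τ); t/τ = 173/92.59 = 1.868, so e^(−t/τ) = 0.1544.
M(t) = 199720 − 88520 × 0.1544 = 186050 Tg N.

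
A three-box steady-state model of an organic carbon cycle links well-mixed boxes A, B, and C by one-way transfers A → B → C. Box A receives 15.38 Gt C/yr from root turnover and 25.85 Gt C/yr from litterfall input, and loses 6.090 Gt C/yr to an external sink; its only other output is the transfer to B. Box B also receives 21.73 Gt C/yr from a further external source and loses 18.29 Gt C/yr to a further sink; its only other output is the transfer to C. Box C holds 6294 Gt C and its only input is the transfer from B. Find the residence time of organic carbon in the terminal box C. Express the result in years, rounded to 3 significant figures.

Box A: F(A→B) = (15.38 + 25.85) − 6.090 = 35.140 Gt C/yr.
Box B: F(B→C) = (35.140 + 21.73) − 18.29 = 38.580 Gt C/yr.
Box C throughput = its input = 38.580 Gt C/yr; τ = 6294 / 38.580 = 163.1 yr.

163 yr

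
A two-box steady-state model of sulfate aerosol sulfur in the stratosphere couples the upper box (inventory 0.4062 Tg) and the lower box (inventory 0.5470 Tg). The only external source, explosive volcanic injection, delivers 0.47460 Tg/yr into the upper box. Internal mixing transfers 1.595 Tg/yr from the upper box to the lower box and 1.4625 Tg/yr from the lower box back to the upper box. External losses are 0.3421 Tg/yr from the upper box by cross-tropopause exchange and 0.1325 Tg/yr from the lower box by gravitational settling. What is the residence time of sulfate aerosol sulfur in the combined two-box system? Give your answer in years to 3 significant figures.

2.01 yr

Treat the two boxes together as one reservoir: the mixing fluxes between them are internal recycling, so τ = ΣM / Σ(external losses).
M_total = 0.4062 + 0.5470 = 0.95320 Tg.
ΣF_external_out = 0.3421 + 0.1325 = 0.47460 Tg/yr.
τ = M_total / ΣF_ext = 0.95320 / 0.47460 = 2.008 yr.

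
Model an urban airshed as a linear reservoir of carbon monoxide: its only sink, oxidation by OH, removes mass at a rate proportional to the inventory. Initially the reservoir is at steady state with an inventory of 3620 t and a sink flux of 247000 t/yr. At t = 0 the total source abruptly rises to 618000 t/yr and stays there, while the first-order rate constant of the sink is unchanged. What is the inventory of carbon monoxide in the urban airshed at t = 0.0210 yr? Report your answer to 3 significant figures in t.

τ = M₀/F₀ = 3620/247000 = 0.01466 yr; rate constant k = 1/τ.
New steady state M_∞ = F₁/k = F₁·τ = 618000 × 0.01466 = 9057.3 t.
M(t) = M_∞ + (M₀ − M_∞)·e^(−t/τ); t/τ = 0.0210/0.01466 = 1.433, so e^(−t/τ) = 0.2386.
M(t) = 9057.3 − 5437 × 0.2386 = 7759.9 t.

7760 t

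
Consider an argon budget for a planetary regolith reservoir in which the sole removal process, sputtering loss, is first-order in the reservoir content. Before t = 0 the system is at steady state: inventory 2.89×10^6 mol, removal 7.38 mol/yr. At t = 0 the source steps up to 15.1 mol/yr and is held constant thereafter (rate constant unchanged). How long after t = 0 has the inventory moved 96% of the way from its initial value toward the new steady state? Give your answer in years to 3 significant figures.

τ = M₀/F₀ = 2.89×10^6/7.38 = 391600 yr.
The remaining gap fraction is e^(−t/τ); 96% covered ⇒ e^(−t/τ) = 0.0400.
t = −τ ln(0.0400) = 391600 × 3.219 = 1.261×10^6 yr.

1.26×10^6 yr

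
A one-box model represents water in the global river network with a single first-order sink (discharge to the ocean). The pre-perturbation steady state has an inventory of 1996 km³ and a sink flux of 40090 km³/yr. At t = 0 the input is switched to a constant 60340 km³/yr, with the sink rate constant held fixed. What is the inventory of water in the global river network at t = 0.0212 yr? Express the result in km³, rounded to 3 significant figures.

2350 km³

The sink rate constant is k = F₀/M₀ = 40090/1996 = 20.09 yr⁻¹.
Solving dM/dt = F₁ − kM with M(0) = M₀ gives M(t) = F₁/k + (M₀ − F₁/k)·e^(−kt).
F₁/k = 60340/20.09 = 3004.2 km³; kt = 20.09 × 0.0212 = 0.4258, e^(−kt) = 0.6532.
M(0.0212) = 3004.2 + (1996 − 3004.2) × 0.6532 = 3004.2 − 658.6 = 2345.6 km³.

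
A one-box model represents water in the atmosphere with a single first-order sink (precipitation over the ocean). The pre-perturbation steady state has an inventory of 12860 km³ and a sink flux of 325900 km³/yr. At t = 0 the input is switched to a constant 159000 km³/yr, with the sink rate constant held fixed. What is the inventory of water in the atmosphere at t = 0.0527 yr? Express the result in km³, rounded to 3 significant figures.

8010 km³

Residence time τ = M₀/F₀ = 0.03946 yr. The eventual steady state is M_∞ = M₀·(F₁/F₀) = 12860 × 159000/325900 = 6274.1 km³.
The anomaly ΔM(t) = M(t) − M_∞ decays as ΔM₀·e^(−t/τ) with ΔM₀ = 12860 − 6274.1 = 6586 km³.
At t = 0.0527 yr, e^(−t/τ) = e^(−1.336) = 0.2630, so ΔM = 1732 km³ and M = 6274.1 + 1732 = 8006.3 km³.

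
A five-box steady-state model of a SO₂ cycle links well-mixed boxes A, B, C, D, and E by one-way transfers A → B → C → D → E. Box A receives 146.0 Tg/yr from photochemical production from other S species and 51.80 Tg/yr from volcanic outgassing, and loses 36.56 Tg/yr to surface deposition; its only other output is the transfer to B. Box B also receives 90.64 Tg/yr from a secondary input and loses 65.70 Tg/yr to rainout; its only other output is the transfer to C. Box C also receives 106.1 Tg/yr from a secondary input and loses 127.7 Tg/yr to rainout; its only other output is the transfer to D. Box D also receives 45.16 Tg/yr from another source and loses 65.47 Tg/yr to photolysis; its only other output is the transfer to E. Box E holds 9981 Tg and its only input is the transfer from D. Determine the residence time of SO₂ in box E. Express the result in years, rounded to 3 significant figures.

Box A: F(A→B) = (146.0 + 51.80) − 36.56 = 161.24 Tg/yr.
Box B: F(B→C) = (161.24 + 90.64) − 65.70 = 186.18 Tg/yr.
Box C: F(C→D) = (186.18 + 106.1) − 127.7 = 164.58 Tg/yr.
Box D: F(D→E) = (164.58 + 45.16) − 65.47 = 144.27 Tg/yr.
Box E throughput = its input = 144.27 Tg/yr; τ = 9981 / 144.27 = 69.18 yr.

69.2 yr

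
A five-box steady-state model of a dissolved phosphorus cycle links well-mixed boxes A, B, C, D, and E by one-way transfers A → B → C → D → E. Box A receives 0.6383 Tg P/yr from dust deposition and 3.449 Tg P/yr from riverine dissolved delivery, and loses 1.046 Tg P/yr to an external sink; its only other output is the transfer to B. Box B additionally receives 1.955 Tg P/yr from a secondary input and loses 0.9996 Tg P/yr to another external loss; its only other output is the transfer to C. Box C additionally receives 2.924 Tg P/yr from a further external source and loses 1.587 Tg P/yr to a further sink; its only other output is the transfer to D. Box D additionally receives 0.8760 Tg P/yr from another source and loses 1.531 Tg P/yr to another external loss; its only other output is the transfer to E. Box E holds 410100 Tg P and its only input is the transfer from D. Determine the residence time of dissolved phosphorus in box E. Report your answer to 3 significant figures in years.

Box A: F(A→B) = (0.6383 + 3.449) − 1.046 = 3.0413 Tg P/yr.
Box B: F(B→C) = (3.0413 + 1.955) − 0.9996 = 3.9967 Tg P/yr.
Box C: F(C→D) = (3.9967 + 2.924) − 1.587 = 5.3337 Tg P/yr.
Box D: F(D→E) = (5.3337 + 0.8760) − 1.531 = 4.6787 Tg P/yr.
Box E throughput = its input = 4.6787 Tg P/yr; τ = 410100 / 4.6787 = 87650 yr.

87700 yr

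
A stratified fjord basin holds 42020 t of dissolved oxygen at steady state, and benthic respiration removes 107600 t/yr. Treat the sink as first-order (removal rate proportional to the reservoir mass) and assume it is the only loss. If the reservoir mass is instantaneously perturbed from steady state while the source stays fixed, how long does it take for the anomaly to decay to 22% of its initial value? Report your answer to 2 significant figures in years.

0.59 yr

For a linear reservoir the anomaly decays as exp(−t/τ) with τ = M/F = 42020/107600 = 0.3905 yr.
exp(−t/τ) = 0.22 ⇒ t = −τ ln(0.22) = 0.3905 × 1.514 = 0.5913 yr.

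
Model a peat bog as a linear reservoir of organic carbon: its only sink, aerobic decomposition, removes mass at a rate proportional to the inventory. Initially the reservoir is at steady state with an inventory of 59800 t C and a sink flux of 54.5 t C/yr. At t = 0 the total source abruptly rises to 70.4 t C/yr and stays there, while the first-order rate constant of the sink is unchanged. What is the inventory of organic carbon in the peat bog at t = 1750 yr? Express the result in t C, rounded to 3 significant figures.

73700 t C

The sink rate constant is k = F₀/M₀ = 54.5/59800 = 0.0009114 yr⁻¹.
Solving dM/dt = F₁ − kM with M(0) = M₀ gives M(t) = F₁/k + (M₀ − F₁/k)·e^(−kt).
F₁/k = 70.4/0.0009114 = 77246 t C; kt = 0.0009114 × 1750 = 1.595, e^(−kt) = 0.2029.
M(1750) = 77246 + (59800 − 77246) × 0.2029 = 77246 − 3540 = 73706 t C.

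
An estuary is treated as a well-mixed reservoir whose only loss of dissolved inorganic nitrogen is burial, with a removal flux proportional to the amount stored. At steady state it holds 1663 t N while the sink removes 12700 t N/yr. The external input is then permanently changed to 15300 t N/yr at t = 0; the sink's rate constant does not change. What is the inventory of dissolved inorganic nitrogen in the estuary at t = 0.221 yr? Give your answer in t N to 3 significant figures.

τ = M₀/F₀ = 1663/12700 = 0.1309 yr; rate constant k = 1/τ.
New steady state M_∞ = F₁/k = F₁·τ = 15300 × 0.1309 = 2003.5 t N.
M(t) = M_∞ + (M₀ − M_∞)·e^(−t/τ); t/τ = 0.221/0.1309 = 1.688, so e^(−t/τ) = 0.1849.
M(t) = 2003.5 − 340.5 × 0.1849 = 1940.5 t N.

1940 t N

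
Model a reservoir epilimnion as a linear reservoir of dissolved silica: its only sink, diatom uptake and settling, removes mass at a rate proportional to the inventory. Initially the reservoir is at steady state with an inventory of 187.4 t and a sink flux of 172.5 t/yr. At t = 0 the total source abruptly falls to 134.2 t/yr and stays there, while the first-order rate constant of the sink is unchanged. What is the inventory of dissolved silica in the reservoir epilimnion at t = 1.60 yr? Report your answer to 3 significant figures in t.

155 t

Residence time τ = M₀/F₀ = 1.086 yr. The eventual steady state is M_∞ = M₀·(F₁/F₀) = 187.4 × 134.2/172.5 = 145.79 t.
The anomaly ΔM(t) = M(t) − M_∞ decays as ΔM₀·e^(−t/τ) with ΔM₀ = 187.4 − 145.79 = 41.61 t.
At t = 1.60 yr, e^(−t/τ) = e^(−1.473) = 0.2293, so ΔM = 9.540 t and M = 145.79 + 9.540 = 155.33 t.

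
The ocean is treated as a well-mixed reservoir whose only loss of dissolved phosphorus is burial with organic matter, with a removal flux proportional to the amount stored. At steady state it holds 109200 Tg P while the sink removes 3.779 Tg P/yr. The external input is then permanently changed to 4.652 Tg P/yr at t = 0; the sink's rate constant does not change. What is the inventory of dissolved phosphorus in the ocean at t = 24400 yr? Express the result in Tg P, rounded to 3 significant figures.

The sink rate constant is k = F₀/M₀ = 3.779/109200 = 3.461×10^-5 yr⁻¹.
Solving dM/dt = F₁ − kM with M(0) = M₀ gives M(t) = F₁/k + (M₀ − F₁/k)·e^(−kt).
F₁/k = 4.652/3.461×10^-5 = 134430 Tg P; kt = 3.461×10^-5 × 24400 = 0.8444, e^(−kt) = 0.4298.
M(24400) = 134430 + (109200 − 134430) × 0.4298 = 134430 − 10840 = 123580 Tg P.

124000 Tg P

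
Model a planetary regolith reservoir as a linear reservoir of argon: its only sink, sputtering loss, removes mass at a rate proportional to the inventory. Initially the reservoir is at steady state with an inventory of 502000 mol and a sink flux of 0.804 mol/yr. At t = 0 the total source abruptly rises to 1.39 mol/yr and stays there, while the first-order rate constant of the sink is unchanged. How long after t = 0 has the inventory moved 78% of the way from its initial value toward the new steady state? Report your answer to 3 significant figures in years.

945000 yr

τ = M₀/F₀ = 502000/0.804 = 624400 yr.
The remaining gap fraction is e^(−t/τ); 78% covered ⇒ e^(−t/τ) = 0.220.
t = −τ ln(0.220) = 624400 × 1.514 = 945400 yr.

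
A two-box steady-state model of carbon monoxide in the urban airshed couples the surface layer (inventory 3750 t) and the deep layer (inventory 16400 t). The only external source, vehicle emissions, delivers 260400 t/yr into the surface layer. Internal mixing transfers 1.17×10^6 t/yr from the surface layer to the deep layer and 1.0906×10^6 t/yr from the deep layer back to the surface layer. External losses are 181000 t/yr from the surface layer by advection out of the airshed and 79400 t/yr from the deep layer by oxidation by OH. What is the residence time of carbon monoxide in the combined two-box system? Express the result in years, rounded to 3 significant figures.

0.0774 yr

Treat the two boxes together as one reservoir: the mixing fluxes between them are internal recycling, so τ = ΣM / Σ(external losses).
M_total = 3750 + 16400 = 20150 t.
ΣF_external_out = 181000 + 79400 = 260400 t/yr.
τ = M_total / ΣF_ext = 20150 / 260400 = 0.07738 yr.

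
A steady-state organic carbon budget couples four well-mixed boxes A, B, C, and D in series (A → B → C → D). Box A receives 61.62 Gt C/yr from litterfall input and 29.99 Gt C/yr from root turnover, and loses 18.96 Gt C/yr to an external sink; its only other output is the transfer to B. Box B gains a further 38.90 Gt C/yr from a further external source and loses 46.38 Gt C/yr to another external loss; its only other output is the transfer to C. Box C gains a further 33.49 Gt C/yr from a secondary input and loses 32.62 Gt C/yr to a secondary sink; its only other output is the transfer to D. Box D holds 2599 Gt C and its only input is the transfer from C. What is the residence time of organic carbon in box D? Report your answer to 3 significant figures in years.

39.4 yr

Box A: F(A→B) = (61.62 + 29.99) − 18.96 = 72.650 Gt C/yr.
Box B: F(B→C) = (72.650 + 38.90) − 46.38 = 65.170 Gt C/yr.
Box C: F(C→D) = (65.170 + 33.49) − 32.62 = 66.040 Gt C/yr.
Box D throughput = its input = 66.040 Gt C/yr; τ = 2599 / 66.040 = 39.35 yr.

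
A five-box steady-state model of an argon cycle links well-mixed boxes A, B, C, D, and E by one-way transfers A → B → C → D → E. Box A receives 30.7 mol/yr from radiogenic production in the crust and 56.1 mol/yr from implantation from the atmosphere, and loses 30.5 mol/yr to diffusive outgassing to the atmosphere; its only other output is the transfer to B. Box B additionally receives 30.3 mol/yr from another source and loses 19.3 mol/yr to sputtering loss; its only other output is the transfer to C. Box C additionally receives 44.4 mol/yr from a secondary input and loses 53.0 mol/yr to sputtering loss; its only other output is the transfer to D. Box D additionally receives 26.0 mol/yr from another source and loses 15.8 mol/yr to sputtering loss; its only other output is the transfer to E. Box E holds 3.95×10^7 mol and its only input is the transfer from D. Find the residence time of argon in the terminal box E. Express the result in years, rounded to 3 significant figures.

Box A: F(A→B) = (30.7 + 56.1) − 30.5 = 56.300 mol/yr.
Box B: F(B→C) = (56.300 + 30.3) − 19.3 = 67.300 mol/yr.
Box C: F(C→D) = (67.300 + 44.4) − 53.0 = 58.700 mol/yr.
Box D: F(D→E) = (58.700 + 26.0) − 15.8 = 68.900 mol/yr.
Box E throughput = its input = 68.900 mol/yr; τ = 3.95×10^7 / 68.900 = 573300 yr.

573000 yr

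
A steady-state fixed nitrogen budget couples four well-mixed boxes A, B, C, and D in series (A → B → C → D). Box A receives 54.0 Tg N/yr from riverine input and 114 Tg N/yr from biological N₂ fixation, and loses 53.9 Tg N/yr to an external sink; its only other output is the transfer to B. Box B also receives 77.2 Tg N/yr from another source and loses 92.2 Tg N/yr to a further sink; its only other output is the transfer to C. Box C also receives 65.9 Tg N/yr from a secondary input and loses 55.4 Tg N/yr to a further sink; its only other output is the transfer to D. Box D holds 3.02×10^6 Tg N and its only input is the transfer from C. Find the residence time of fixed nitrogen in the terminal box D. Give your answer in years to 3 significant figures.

27600 yr

Box A: F(A→B) = (54.0 + 114) − 53.9 = 114.10 Tg N/yr.
Box B: F(B→C) = (114.10 + 77.2) − 92.2 = 99.100 Tg N/yr.
Box C: F(C→D) = (99.100 + 65.9) − 55.4 = 109.60 Tg N/yr.
Box D throughput = its input = 109.60 Tg N/yr; τ = 3.02×10^6 / 109.60 = 27550 yr.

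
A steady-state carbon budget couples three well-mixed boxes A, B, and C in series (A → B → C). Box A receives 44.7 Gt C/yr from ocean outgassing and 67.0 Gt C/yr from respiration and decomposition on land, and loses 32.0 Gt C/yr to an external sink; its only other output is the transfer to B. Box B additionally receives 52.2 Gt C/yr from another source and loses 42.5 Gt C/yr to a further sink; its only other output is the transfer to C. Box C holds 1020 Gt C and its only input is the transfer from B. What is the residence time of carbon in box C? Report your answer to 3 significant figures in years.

11.4 yr

Box A: F(A→B) = (44.7 + 67.0) − 32.0 = 79.700 Gt C/yr.
Box B: F(B→C) = (79.700 + 52.2) − 42.5 = 89.400 Gt C/yr.
Box C throughput = its input = 89.400 Gt C/yr; τ = 1020 / 89.400 = 11.41 yr.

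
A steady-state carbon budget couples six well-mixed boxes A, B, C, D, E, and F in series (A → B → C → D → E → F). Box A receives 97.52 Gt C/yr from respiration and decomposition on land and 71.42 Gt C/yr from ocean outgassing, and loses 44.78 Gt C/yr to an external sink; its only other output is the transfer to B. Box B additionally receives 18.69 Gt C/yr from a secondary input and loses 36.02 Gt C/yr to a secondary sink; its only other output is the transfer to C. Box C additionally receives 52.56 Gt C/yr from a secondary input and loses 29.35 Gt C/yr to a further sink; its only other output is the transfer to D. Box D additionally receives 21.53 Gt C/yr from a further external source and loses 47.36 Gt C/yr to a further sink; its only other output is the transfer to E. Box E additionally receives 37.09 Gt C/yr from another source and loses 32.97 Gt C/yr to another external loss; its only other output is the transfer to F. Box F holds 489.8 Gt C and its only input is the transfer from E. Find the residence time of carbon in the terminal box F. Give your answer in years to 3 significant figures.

Box A: F(A→B) = (97.52 + 71.42) − 44.78 = 124.16 Gt C/yr.
Box B: F(B→C) = (124.16 + 18.69) − 36.02 = 106.83 Gt C/yr.
Box C: F(C→D) = (106.83 + 52.56) − 29.35 = 130.04 Gt C/yr.
Box D: F(D→E) = (130.04 + 21.53) − 47.36 = 104.21 Gt C/yr.
Box E: F(E→F) = (104.21 + 37.09) − 32.97 = 108.33 Gt C/yr.
Box F throughput = its input = 108.33 Gt C/yr; τ = 489.8 / 108.33 = 4.521 yr.

4.52 yr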